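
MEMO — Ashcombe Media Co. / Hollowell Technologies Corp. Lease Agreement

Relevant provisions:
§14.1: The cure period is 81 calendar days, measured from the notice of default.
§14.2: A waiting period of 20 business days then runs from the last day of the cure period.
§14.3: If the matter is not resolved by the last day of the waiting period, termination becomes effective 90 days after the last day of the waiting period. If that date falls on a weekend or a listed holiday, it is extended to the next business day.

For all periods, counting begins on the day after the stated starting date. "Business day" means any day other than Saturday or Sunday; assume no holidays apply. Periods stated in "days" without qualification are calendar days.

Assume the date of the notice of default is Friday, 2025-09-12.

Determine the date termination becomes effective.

2026-03-30

Adding 81 calendar days to 2025-09-12 gives 2025-12-02, which is the last day of the cure period.
From Tuesday, 2025-12-02, 20 business days (Dec 3, Dec 4, Dec 5, Dec 8, …, Dec 26, Dec 29, Dec 30, skipping weekends) brings us to Tuesday, 2025-12-30, which is the last day of the waiting period.
The date termination becomes effective: 90 calendar days after 2025-12-30 is 2026-03-30. 2026-03-30 is a Monday, so no roll-forward applies.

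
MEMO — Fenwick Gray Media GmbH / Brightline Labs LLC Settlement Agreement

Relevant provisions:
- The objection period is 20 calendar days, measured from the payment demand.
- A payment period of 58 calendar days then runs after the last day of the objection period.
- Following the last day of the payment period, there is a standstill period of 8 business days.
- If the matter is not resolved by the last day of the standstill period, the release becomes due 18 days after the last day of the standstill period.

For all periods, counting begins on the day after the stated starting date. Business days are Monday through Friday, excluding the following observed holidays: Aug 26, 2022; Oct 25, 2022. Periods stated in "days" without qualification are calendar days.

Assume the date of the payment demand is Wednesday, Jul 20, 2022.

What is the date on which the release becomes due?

The last day of the objection period: Jul 20, 2022 + 20 days = Aug 9, 2022.
The last day of the payment period: Aug 9, 2022 + 58 days = Oct 6, 2022.
The last day of the standstill period: counting 8 business days from Thursday, Oct 6, 2022 (Oct 7, Oct 10, Oct 11, Oct 12, Oct 13, Oct 14, Oct 17, Oct 18, skipping weekends) reaches Tuesday, Oct 18, 2022.
Adding 18 calendar days to Oct 18, 2022 gives Nov 5, 2022, which is the date on which the release becomes due.

Nov 5, 2022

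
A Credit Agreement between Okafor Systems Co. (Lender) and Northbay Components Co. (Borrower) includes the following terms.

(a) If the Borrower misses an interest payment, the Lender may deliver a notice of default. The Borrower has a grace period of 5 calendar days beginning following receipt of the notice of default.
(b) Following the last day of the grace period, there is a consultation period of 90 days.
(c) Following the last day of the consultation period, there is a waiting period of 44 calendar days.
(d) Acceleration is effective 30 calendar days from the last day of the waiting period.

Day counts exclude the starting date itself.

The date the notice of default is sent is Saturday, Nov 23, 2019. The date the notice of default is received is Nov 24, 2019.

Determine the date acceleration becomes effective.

Adding 5 calendar days to Nov 24, 2019 gives Nov 29, 2019, which is the last day of the grace period.
The last day of the consultation period: 90 calendar days after Nov 29, 2019 is Feb 27, 2020.
The last day of the waiting period: Feb 27, 2020 + 44 days = Apr 11, 2020.
The date acceleration becomes effective: Apr 11, 2020 + 30 days = May 11, 2020.

May 11, 2020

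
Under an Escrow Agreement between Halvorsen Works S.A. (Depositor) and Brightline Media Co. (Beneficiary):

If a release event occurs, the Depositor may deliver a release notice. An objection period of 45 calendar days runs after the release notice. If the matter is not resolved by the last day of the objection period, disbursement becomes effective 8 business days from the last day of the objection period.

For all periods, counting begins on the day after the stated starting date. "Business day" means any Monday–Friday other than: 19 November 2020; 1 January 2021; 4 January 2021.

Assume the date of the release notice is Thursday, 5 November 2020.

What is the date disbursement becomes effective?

30 December 2020

The last day of the objection period: 45 calendar days after 5 November 2020 is 20 December 2020.
From Sunday, 20 December 2020, 8 business days (Dec 21, Dec 22, Dec 23, Dec 24, Dec 25, Dec 28, Dec 29, Dec 30, skipping weekends) brings us to Wednesday, 30 December 2020, which is the date disbursement becomes effective.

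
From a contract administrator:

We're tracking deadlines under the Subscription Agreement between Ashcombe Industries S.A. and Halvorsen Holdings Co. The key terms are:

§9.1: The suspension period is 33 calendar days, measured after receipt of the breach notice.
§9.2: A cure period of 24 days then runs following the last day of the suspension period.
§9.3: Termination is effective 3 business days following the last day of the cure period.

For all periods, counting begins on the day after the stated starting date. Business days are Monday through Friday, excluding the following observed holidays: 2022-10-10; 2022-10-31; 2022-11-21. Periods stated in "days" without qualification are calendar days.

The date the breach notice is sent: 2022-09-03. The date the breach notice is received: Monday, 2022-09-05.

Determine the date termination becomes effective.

2022-11-04

The last day of the suspension period: 2022-09-05 + 33 days = 2022-10-08.
The last day of the cure period: 24 calendar days after 2022-10-08 is 2022-11-01.
The date termination becomes effective: counting 3 business days from Tuesday, 2022-11-01 (Nov 2, Nov 3, Nov 4, skipping weekends) reaches Friday, 2022-11-04.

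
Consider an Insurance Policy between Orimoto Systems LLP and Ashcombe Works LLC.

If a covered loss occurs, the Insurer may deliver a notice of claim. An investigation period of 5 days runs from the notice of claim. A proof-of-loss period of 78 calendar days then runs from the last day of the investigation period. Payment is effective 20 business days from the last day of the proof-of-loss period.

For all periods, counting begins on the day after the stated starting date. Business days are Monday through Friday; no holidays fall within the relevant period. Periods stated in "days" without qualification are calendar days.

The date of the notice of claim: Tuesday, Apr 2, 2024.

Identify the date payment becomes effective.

The last day of the investigation period: Apr 2, 2024 + 5 days = Apr 7, 2024.
The last day of the proof-of-loss period: Apr 7, 2024 + 78 days = Jun 24, 2024.
The date payment becomes effective: 20 business days after Monday, Jun 24, 2024, skipping weekends — Jun 25, Jun 26, Jun 27, Jun 28, …, Jul 18, Jul 19, Jul 22 — lands on Monday, Jul 22, 2024.

Jul 22, 2024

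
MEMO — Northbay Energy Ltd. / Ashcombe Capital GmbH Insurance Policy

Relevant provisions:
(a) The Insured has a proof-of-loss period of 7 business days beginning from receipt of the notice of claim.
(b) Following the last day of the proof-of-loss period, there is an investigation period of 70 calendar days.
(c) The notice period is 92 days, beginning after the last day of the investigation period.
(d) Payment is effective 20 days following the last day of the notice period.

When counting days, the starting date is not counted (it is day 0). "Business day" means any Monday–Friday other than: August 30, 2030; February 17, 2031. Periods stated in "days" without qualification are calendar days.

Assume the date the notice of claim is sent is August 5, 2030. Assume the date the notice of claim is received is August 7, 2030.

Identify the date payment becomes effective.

From Wednesday, August 7, 2030, 7 business days (Aug 8, Aug 9, Aug 12, Aug 13, Aug 14, Aug 15, Aug 16, skipping weekends) brings us to Friday, August 16, 2030, which is the last day of the proof-of-loss period.
Adding 70 calendar days to August 16, 2030 gives October 25, 2030, which is the last day of the investigation period.
Adding 92 calendar days to October 25, 2030 gives January 25, 2031, which is the last day of the notice period.
The date payment becomes effective: January 25, 2031 + 20 days = February 14, 2031.

February 14, 2031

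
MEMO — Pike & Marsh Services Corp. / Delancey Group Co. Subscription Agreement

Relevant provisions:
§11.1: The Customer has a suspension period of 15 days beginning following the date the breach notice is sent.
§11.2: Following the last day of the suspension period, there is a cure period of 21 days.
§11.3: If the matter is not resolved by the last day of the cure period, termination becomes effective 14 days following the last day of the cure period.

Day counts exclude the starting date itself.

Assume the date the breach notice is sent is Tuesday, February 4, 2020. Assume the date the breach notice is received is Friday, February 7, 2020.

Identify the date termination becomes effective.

March 25, 2020

The last day of the suspension period: February 4, 2020 + 15 days = February 19, 2020.
The last day of the cure period: 21 calendar days after February 19, 2020 is March 11, 2020.
Adding 14 calendar days to March 11, 2020 gives March 25, 2020, which is the date termination becomes effective.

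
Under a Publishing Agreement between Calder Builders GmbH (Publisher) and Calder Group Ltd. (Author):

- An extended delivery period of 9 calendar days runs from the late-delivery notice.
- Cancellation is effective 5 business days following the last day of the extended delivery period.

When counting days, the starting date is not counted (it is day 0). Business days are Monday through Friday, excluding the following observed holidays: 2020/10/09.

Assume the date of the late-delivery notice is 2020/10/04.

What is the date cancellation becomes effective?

The last day of the extended delivery period: 2020/10/04 + 9 days = 2020/10/13.
From Tuesday, 2020/10/13, 5 business days (Oct 14, Oct 15, Oct 16, Oct 19, Oct 20, skipping weekends) brings us to Tuesday, 2020/10/20, which is the date cancellation becomes effective.

2020/10/20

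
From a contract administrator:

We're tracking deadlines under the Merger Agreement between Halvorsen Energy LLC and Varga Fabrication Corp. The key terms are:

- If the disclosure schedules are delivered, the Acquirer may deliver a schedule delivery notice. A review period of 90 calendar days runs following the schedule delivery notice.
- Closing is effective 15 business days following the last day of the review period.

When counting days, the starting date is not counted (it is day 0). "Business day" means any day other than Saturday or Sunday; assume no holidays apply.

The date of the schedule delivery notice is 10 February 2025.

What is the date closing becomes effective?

The last day of the review period: 10 February 2025 + 90 days = 11 May 2025.
The date closing becomes effective: counting 15 business days from Sunday, 11 May 2025 (May 12, May 13, May 14, May 15, …, May 28, May 29, May 30, skipping weekends) reaches Friday, 30 May 2025.

30 May 2025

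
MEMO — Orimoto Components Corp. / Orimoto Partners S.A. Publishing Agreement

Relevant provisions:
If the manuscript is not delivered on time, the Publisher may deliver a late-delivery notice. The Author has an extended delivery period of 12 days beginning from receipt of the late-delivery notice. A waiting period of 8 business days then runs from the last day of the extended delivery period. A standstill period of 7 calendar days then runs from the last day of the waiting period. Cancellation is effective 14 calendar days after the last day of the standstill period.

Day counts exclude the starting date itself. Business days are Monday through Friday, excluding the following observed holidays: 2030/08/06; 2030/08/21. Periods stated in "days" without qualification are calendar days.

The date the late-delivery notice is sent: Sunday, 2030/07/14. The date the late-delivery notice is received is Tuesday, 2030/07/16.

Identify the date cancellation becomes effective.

2030/08/29

The last day of the extended delivery period: 12 calendar days after 2030/07/16 is 2030/07/28.
The last day of the waiting period: counting 8 business days from Sunday, 2030/07/28 (Jul 29, Jul 30, Jul 31, Aug 1, Aug 2, Aug 5, Aug 7, Aug 8, skipping weekends and the listed holiday on Aug 6) reaches Thursday, 2030/08/08.
The last day of the standstill period: 7 calendar days after 2030/08/08 is 2030/08/15.
Adding 14 calendar days to 2030/08/15 gives 2030/08/29, which is the date cancellation becomes effective.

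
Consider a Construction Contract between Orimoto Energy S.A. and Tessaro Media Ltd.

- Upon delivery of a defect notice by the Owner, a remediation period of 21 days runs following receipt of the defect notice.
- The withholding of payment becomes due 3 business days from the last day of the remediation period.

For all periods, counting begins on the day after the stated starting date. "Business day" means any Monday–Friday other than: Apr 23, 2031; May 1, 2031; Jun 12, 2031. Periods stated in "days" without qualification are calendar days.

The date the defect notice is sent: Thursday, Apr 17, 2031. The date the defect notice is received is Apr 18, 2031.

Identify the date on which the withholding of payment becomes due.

Adding 21 calendar days to Apr 18, 2031 gives May 9, 2031, which is the last day of the remediation period.
The date on which the withholding of payment becomes due: counting 3 business days from Friday, May 9, 2031 (May 12, May 13, May 14, skipping weekends) reaches Wednesday, May 14, 2031.

May 14, 2031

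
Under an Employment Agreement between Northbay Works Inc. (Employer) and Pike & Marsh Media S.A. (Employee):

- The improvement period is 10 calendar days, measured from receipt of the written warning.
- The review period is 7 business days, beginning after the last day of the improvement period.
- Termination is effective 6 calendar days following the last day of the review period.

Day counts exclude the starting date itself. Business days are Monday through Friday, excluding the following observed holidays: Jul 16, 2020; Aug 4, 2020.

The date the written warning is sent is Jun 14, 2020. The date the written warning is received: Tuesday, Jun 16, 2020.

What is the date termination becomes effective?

Jul 13, 2020

The last day of the improvement period: 10 calendar days after Jun 16, 2020 is Jun 26, 2020.
The last day of the review period: counting 7 business days from Friday, Jun 26, 2020 (Jun 29, Jun 30, Jul 1, Jul 2, Jul 3, Jul 6, Jul 7, skipping weekends) reaches Tuesday, Jul 7, 2020.
The date termination becomes effective: 6 calendar days after Jul 7, 2020 is Jul 13, 2020.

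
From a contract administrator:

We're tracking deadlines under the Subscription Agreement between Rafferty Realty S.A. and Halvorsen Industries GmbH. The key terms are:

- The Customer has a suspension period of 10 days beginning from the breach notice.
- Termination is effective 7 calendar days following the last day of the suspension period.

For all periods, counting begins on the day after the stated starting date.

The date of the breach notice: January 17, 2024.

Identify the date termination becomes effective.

February 3, 2024

The last day of the suspension period: January 17, 2024 + 10 days = January 27, 2024.
The date termination becomes effective: 7 calendar days after January 27, 2024 is February 3, 2024.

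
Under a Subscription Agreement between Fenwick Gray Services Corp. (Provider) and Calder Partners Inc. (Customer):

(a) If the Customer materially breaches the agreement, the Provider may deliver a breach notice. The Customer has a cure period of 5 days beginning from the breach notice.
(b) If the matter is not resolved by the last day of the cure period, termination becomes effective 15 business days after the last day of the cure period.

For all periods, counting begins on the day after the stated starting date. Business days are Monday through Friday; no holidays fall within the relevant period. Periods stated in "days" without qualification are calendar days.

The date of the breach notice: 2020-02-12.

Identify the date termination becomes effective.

Adding 5 calendar days to 2020-02-12 gives 2020-02-17, which is the last day of the cure period.
The date termination becomes effective: counting 15 business days from Monday, 2020-02-17 (Feb 18, Feb 19, Feb 20, Feb 21, …, Mar 5, Mar 6, Mar 9, skipping weekends) reaches Monday, 2020-03-09.

2020-03-09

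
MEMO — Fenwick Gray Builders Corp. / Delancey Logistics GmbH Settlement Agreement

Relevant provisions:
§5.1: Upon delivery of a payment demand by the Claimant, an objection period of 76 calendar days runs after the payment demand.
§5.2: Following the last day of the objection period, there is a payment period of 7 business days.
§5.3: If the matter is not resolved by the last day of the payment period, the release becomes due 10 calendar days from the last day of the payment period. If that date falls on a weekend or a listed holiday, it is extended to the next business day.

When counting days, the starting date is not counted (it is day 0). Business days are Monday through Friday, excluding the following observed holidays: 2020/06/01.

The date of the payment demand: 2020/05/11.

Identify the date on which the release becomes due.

2020/08/14

The last day of the objection period: 2020/05/11 + 76 days = 2020/07/26.
The last day of the payment period: counting 7 business days from Sunday, 2020/07/26 (Jul 27, Jul 28, Jul 29, Jul 30, Jul 31, Aug 3, Aug 4, skipping weekends) reaches Tuesday, 2020/08/04.
Adding 10 calendar days to 2020/08/04 gives 2020/08/14, which is the date on which the release becomes due. 2020/08/14 is a Friday and is not a listed holiday, so no roll-forward applies.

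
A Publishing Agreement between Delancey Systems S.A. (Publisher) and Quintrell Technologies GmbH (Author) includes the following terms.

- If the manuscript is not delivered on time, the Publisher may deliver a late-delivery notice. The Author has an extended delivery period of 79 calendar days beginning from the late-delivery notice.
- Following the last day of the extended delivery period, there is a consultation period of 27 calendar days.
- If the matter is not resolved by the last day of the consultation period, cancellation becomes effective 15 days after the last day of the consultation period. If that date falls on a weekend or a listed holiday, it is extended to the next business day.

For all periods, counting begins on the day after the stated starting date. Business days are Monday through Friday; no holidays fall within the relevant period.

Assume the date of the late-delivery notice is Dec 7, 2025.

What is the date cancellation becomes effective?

Adding 79 calendar days to Dec 7, 2025 gives Feb 24, 2026, which is the last day of the extended delivery period.
The last day of the consultation period: Feb 24, 2026 + 27 days = Mar 23, 2026.
The date cancellation becomes effective: 15 calendar days after Mar 23, 2026 is Apr 7, 2026. Apr 7, 2026 is a Tuesday, so no roll-forward applies.

Apr 7, 2026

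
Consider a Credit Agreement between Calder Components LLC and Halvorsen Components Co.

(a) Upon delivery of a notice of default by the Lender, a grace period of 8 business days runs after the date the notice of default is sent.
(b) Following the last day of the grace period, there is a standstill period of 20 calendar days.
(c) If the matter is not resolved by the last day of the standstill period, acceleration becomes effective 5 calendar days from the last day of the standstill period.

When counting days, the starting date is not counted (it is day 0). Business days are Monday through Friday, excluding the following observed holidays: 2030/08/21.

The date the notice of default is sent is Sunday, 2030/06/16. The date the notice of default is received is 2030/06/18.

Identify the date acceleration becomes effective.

The last day of the grace period: 8 business days after Sunday, 2030/06/16, skipping weekends — Jun 17, Jun 18, Jun 19, Jun 20, Jun 21, Jun 24, Jun 25, Jun 26 — lands on Wednesday, 2030/06/26.
The last day of the standstill period: 2030/06/26 + 20 days = 2030/07/16.
The date acceleration becomes effective: 2030/07/16 + 5 days = 2030/07/21.

2030/07/21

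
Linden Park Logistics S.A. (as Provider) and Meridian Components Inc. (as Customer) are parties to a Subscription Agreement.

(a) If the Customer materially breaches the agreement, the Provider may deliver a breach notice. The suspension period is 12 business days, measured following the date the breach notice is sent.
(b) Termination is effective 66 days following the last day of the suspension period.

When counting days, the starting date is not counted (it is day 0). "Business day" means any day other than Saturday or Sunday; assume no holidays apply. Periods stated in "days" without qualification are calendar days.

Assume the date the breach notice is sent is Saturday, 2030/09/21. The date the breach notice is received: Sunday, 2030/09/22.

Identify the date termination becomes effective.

2030/12/13

From Saturday, 2030/09/21, 12 business days (Sep 23, Sep 24, Sep 25, Sep 26, …, Oct 4, Oct 7, Oct 8, skipping weekends) brings us to Tuesday, 2030/10/08, which is the last day of the suspension period.
The date termination becomes effective: 2030/10/08 + 66 days = 2030/12/13.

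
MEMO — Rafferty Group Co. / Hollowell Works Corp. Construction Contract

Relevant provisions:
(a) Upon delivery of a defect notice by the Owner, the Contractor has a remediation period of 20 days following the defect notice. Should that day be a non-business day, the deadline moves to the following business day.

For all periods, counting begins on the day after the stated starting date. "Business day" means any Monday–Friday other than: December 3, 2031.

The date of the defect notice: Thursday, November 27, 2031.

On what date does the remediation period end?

The last day of the remediation period: 20 calendar days after November 27, 2031 is December 17, 2031. December 17, 2031 is a Wednesday and is not a listed holiday, so no roll-forward applies.

December 17, 2031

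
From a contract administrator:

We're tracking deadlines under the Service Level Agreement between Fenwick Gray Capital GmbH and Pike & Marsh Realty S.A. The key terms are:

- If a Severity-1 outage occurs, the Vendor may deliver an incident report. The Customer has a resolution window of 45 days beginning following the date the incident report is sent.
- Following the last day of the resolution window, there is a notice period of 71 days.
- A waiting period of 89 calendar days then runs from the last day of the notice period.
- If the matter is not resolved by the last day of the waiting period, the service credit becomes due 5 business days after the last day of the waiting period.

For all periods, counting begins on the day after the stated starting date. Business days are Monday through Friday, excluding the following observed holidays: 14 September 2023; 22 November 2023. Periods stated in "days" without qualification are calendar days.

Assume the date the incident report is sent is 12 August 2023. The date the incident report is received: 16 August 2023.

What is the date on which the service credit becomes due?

The last day of the resolution window: 12 August 2023 + 45 days = 26 September 2023.
The last day of the notice period: 71 calendar days after 26 September 2023 is 6 December 2023.
The last day of the waiting period: 6 December 2023 + 89 days = 4 March 2024.
The date on which the service credit becomes due: 5 business days after Monday, 4 March 2024, skipping weekends — Mar 5, Mar 6, Mar 7, Mar 8, Mar 11 — lands on Monday, 11 March 2024.

11 March 2024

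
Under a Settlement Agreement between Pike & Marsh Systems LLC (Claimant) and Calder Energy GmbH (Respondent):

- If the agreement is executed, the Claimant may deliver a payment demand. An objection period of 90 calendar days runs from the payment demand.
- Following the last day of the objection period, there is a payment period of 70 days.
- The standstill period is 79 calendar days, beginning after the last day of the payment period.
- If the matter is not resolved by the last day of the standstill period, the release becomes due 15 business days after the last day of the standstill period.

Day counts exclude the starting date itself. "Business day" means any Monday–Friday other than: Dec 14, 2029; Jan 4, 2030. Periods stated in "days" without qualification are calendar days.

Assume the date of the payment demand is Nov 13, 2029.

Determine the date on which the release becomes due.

The last day of the objection period: 90 calendar days after Nov 13, 2029 is Feb 11, 2030.
The last day of the payment period: 70 calendar days after Feb 11, 2030 is Apr 22, 2030.
Adding 79 calendar days to Apr 22, 2030 gives Jul 10, 2030, which is the last day of the standstill period.
The date on which the release becomes due: counting 15 business days from Wednesday, Jul 10, 2030 (Jul 11, Jul 12, Jul 15, Jul 16, …, Jul 29, Jul 30, Jul 31, skipping weekends) reaches Wednesday, Jul 31, 2030.

Jul 31, 2030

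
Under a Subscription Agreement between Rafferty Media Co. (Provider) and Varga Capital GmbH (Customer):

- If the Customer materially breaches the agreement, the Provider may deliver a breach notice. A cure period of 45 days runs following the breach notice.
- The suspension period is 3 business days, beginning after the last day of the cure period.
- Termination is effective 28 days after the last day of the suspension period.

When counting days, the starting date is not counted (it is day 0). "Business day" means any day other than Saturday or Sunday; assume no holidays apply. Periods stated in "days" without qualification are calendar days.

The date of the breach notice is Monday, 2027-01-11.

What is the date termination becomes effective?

The last day of the cure period: 45 calendar days after 2027-01-11 is 2027-02-25.
The last day of the suspension period: counting 3 business days from Thursday, 2027-02-25 (Feb 26, Mar 1, Mar 2, skipping weekends) reaches Tuesday, 2027-03-02.
The date termination becomes effective: 2027-03-02 + 28 days = 2027-03-30.

2027-03-30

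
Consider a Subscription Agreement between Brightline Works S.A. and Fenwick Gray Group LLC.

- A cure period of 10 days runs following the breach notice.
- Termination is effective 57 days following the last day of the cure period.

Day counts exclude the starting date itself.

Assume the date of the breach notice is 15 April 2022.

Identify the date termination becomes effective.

21 June 2022

The last day of the cure period: 15 April 2022 + 10 days = 25 April 2022.
Adding 57 calendar days to 25 April 2022 gives 21 June 2022, which is the date termination becomes effective.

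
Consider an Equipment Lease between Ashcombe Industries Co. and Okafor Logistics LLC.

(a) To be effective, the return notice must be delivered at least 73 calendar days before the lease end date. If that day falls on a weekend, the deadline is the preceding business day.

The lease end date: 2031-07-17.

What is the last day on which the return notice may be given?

2031-07-17 minus 73 days is 2031-05-05. That is a Monday, so no adjustment is needed.

2031-05-05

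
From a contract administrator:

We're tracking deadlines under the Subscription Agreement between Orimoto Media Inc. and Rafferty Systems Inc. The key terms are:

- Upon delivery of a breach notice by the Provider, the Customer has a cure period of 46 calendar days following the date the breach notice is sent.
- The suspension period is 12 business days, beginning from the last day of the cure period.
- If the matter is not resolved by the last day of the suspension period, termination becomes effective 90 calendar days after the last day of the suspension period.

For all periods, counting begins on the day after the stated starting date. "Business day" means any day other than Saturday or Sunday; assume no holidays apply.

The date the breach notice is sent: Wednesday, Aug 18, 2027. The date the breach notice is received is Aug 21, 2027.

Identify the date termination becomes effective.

The last day of the cure period: Aug 18, 2027 + 46 days = Oct 3, 2027.
The last day of the suspension period: 12 business days after Sunday, Oct 3, 2027, skipping weekends — Oct 4, Oct 5, Oct 6, Oct 7, …, Oct 15, Oct 18, Oct 19 — lands on Tuesday, Oct 19, 2027.
Adding 90 calendar days to Oct 19, 2027 gives Jan 17, 2028, which is the date termination becomes effective.

Jan 17, 2028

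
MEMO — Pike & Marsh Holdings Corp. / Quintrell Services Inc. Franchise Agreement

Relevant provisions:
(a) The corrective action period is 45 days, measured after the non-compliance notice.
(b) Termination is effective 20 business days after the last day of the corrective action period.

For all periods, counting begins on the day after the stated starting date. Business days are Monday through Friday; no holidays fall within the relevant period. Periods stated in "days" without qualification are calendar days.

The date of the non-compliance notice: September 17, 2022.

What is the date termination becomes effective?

Adding 45 calendar days to September 17, 2022 gives November 1, 2022, which is the last day of the corrective action period.
The date termination becomes effective: 20 business days after Tuesday, November 1, 2022, skipping weekends — Nov 2, Nov 3, Nov 4, Nov 7, …, Nov 25, Nov 28, Nov 29 — lands on Tuesday, November 29, 2022.

November 29, 2022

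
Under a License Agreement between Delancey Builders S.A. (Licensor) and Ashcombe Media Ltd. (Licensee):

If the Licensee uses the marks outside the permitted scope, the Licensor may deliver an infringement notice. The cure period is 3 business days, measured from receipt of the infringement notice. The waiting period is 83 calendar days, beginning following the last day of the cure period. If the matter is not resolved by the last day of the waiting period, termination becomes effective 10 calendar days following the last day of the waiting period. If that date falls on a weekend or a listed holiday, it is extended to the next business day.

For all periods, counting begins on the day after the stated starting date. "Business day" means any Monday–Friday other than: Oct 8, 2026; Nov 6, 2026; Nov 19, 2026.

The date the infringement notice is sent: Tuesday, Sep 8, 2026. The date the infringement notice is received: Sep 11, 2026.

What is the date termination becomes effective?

Dec 18, 2026

The last day of the cure period: counting 3 business days from Friday, Sep 11, 2026 (Sep 14, Sep 15, Sep 16, skipping weekends) reaches Wednesday, Sep 16, 2026.
The last day of the waiting period: Sep 16, 2026 + 83 days = Dec 8, 2026.
The date termination becomes effective: 10 calendar days after Dec 8, 2026 is Dec 18, 2026. Dec 18, 2026 is a Friday and is not a listed holiday, so no roll-forward applies.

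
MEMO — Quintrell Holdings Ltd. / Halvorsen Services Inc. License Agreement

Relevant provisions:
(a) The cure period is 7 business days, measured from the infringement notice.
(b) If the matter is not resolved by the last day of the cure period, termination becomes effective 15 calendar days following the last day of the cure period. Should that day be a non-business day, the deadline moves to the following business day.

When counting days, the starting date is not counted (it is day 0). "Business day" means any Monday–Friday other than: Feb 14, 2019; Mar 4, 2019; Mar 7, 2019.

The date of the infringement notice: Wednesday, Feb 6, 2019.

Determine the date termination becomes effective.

From Wednesday, Feb 6, 2019, 7 business days (Feb 7, Feb 8, Feb 11, Feb 12, Feb 13, Feb 15, Feb 18, skipping weekends and the listed holiday on Feb 14) brings us to Monday, Feb 18, 2019, which is the last day of the cure period.
Adding 15 calendar days to Feb 18, 2019 gives Mar 5, 2019, which is the date termination becomes effective. Mar 5, 2019 is a Tuesday and is not a listed holiday, so no roll-forward applies.

Mar 5, 2019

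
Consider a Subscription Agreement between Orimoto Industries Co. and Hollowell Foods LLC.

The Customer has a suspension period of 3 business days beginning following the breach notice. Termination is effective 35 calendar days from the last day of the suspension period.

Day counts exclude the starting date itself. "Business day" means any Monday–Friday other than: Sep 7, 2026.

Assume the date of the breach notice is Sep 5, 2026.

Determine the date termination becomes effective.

Oct 15, 2026

The last day of the suspension period: counting 3 business days from Saturday, Sep 5, 2026 (Sep 8, Sep 9, Sep 10, skipping weekends and the listed holiday on Sep 7) reaches Thursday, Sep 10, 2026.
Adding 35 calendar days to Sep 10, 2026 gives Oct 15, 2026, which is the date termination becomes effective.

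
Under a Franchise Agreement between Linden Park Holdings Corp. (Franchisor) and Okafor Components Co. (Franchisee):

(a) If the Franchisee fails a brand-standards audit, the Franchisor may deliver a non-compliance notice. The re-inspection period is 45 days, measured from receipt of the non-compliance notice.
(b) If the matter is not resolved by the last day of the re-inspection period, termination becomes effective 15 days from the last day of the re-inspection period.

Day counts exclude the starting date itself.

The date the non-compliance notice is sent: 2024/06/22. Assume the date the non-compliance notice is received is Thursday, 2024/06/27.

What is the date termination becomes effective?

2024/08/26

The last day of the re-inspection period: 45 calendar days after 2024/06/27 is 2024/08/11.
The date termination becomes effective: 15 calendar days after 2024/08/11 is 2024/08/26.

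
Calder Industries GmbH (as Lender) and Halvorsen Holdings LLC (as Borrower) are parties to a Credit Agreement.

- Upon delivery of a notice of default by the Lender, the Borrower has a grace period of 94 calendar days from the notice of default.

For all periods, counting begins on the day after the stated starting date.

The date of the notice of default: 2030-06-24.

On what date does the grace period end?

2030-09-26

The last day of the grace period: 94 calendar days after 2030-06-24 is 2030-09-26.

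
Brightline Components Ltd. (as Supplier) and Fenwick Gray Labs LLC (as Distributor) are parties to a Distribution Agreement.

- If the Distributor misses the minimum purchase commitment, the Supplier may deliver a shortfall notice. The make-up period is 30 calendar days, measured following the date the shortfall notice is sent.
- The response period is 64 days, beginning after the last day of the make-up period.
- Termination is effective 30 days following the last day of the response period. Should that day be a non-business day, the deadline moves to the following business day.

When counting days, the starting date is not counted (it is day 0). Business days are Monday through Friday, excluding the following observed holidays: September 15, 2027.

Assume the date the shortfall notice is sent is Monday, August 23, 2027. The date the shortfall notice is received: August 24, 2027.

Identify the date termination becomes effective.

The last day of the make-up period: 30 calendar days after August 23, 2027 is September 22, 2027.
Adding 64 calendar days to September 22, 2027 gives November 25, 2027, which is the last day of the response period.
The date termination becomes effective: November 25, 2027 + 30 days = December 25, 2027. That falls on a Saturday, so it rolls to the next business day, Monday, December 27, 2027.

December 27, 2027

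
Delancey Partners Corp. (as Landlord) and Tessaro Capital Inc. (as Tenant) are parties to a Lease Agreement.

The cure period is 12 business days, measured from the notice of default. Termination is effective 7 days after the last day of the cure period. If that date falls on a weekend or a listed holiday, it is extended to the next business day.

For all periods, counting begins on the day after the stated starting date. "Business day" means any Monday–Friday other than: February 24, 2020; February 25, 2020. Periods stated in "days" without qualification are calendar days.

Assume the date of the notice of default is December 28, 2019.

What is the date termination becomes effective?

January 21, 2020

The last day of the cure period: 12 business days after Saturday, December 28, 2019, skipping weekends — Dec 30, Dec 31, Jan 1, Jan 2, …, Jan 10, Jan 13, Jan 14 — lands on Tuesday, January 14, 2020.
The date termination becomes effective: January 14, 2020 + 7 days = January 21, 2020. January 21, 2020 is a Tuesday and is not a listed holiday, so no roll-forward applies.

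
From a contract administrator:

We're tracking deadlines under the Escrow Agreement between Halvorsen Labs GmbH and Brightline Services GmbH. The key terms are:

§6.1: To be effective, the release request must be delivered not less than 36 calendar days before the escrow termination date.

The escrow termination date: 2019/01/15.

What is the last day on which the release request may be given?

2018/12/10

Counting back 36 calendar days from 2019/01/15 gives 2018/12/10.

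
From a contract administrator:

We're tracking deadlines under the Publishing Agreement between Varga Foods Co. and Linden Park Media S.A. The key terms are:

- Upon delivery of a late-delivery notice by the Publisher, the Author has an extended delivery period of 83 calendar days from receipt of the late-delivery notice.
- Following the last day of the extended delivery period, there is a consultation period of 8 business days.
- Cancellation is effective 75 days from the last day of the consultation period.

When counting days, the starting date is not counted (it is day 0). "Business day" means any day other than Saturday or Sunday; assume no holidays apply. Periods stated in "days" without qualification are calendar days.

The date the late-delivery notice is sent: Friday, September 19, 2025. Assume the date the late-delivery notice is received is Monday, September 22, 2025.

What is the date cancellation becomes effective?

March 9, 2026

The last day of the extended delivery period: 83 calendar days after September 22, 2025 is December 14, 2025.
From Sunday, December 14, 2025, 8 business days (Dec 15, Dec 16, Dec 17, Dec 18, Dec 19, Dec 22, Dec 23, Dec 24, skipping weekends) brings us to Wednesday, December 24, 2025, which is the last day of the consultation period.
The date cancellation becomes effective: 75 calendar days after December 24, 2025 is March 9, 2026.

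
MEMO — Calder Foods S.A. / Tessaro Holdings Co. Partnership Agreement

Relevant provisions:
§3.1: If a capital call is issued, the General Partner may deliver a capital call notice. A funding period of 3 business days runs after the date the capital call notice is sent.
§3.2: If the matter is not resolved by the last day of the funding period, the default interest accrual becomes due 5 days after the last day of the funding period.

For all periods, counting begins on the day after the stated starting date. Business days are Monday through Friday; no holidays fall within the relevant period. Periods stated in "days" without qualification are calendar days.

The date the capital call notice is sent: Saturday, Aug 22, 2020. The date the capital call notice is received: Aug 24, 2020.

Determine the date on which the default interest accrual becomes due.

Aug 31, 2020

The last day of the funding period: counting 3 business days from Saturday, Aug 22, 2020 (Aug 24, Aug 25, Aug 26, skipping weekends) reaches Wednesday, Aug 26, 2020.
The date on which the default interest accrual becomes due: 5 calendar days after Aug 26, 2020 is Aug 31, 2020.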